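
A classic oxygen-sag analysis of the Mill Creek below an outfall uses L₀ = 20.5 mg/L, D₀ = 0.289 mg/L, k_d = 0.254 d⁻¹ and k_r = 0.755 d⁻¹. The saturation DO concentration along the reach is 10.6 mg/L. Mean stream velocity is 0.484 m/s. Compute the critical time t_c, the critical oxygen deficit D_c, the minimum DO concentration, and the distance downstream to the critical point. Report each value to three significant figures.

t_c = [1/(k_r−k_d)] ln[(k_r/k_d)(1 − D₀(k_r−k_d)/(k_d L₀))]
= [1/(0.755−0.254)] ln[(0.755/0.254)(1 − 0.289×0.5010/(0.254×20.5))]
= (1/0.5010) ln[2.972 × 0.9722] = 1.996 × ln(2.890) = 1.996 × 1.061 = 2.118 d.
D_c = (k_d/k_r) L₀ e^(−k_d t_c) = (0.254/0.755) × 20.5 × e^(−0.254×2.118) = 0.3364 × 20.5 × 0.5839 = 4.027 mg/L.
Minimum DO = C_s − D_c = 10.6 − 4.027 = 6.573 mg/L.
x_c = v t_c = 0.484 m/s × 2.118 d × 86400 s/d = 88580 m ≈ 88.6 km.

t_c ≈ 2.12 d; D_c ≈ 4.03 mg/L; min DO ≈ 6.57 mg/L; x_c ≈ 88.6 km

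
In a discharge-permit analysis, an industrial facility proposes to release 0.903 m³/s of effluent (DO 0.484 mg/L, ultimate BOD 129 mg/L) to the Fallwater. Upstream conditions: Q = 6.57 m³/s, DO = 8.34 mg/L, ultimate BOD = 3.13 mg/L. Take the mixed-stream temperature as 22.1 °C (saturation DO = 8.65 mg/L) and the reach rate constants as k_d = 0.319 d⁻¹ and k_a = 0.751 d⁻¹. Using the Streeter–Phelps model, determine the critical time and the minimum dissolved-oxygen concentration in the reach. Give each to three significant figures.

t_c ≈ 1.76 d; minimum DO ≈ 4.20 mg/L

Mixed DO = (6.57×8.34 + 0.903×0.484)/(6.57+0.903) = 55.23/7.473 = 7.391 mg/L.
Mixed L₀ = (6.57×3.13 + 0.903×129)/(7.473) = 137.1/7.473 = 18.34 mg/L.
Initial deficit D₀ = C_s − DO₀ = 8.65 − 7.391 = 1.259 mg/L.
t_c = (1/0.4320) ln[(0.751/0.319)(1 − 1.259×0.4320/(0.319×18.34))] = 2.315 × ln(2.135) = 1.756 d.
D_c = (0.319/0.751) × 18.34 × e^(−0.319×1.756) = 0.4248 × 18.34 × 0.5711 = 4.449 mg/L.
Minimum DO = 8.65 − 4.449 = 4.201 mg/L.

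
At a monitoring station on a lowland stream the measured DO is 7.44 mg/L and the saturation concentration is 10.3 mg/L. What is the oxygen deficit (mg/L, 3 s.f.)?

D ≈ 2.86 mg/L

D = C_s − C = 10.3 − 7.44 = 2.86 mg/L.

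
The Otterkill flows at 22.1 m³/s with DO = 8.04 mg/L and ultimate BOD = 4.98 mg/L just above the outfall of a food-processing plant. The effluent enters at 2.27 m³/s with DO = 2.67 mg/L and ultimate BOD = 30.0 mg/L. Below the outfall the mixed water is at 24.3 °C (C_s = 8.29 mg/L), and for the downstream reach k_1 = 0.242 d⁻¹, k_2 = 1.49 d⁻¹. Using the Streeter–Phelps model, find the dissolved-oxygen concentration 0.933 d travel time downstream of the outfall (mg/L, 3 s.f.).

DO ≈ 7.33 mg/L

Mixed DO = (22.1×8.04 + 2.27×2.67)/(22.1+2.27) = 183.7/24.37 = 7.540 mg/L.
Mixed L₀ = (22.1×4.98 + 2.27×30.0)/(24.37) = 178.2/24.37 = 7.311 mg/L.
Initial deficit D₀ = C_s − DO₀ = 8.29 − 7.540 = 0.7502 mg/L.
D(0.933) = [0.242×7.311/(1.49−0.242)](e^(−0.242×0.933) − e^(−1.49×0.933)) + 0.7502 e^(−1.49×0.933)
= 1.418 × (0.7979 − 0.2490) + 0.7502 × 0.2490 = 0.9649 mg/L.
DO = 8.29 − 0.9649 = 7.325 mg/L.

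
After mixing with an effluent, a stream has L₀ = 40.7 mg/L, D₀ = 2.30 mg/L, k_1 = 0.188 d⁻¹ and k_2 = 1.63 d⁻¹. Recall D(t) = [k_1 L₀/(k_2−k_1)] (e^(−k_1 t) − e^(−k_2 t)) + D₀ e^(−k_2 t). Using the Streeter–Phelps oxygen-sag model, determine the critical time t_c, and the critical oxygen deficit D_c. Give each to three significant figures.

t_c = [1/(k_2−k_1)] ln[(k_2/k_1)(1 − D₀(k_2−k_1)/(k_1 L₀))]
= [1/(1.63−0.188)] ln[(1.63/0.188)(1 − 2.30×1.442/(0.188×40.7))]
= (1/1.442) ln[8.670 × 0.5665] = 0.6935 × ln(4.912) = 0.6935 × 1.592 = 1.104 d.
D_c = (k_1/k_2) L₀ e^(−k_1 t_c) = (0.188/1.63) × 40.7 × e^(−0.188×1.104) = 0.1153 × 40.7 × 0.8126 = 3.815 mg/L.

t_c ≈ 1.10 d; D_c ≈ 3.81 mg/L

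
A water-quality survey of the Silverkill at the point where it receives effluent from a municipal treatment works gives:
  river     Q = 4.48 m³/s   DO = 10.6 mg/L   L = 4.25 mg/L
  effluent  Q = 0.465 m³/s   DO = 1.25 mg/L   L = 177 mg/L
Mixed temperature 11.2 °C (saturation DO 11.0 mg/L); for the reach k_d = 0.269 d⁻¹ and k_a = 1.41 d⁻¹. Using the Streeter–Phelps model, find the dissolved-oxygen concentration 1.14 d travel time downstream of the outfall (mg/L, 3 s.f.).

DO ≈ 8.16 mg/L

Mixed DO = (4.48×10.6 + 0.465×1.25)/(4.48+0.465) = 48.07/4.945 = 9.721 mg/L.
Mixed L₀ = (4.48×4.25 + 0.465×177)/(4.945) = 101.3/4.945 = 20.49 mg/L.
Initial deficit D₀ = C_s − DO₀ = 11.0 − 9.721 = 1.279 mg/L.
D(1.14) = [0.269×20.49/(1.41−0.269)](e^(−0.269×1.14) − e^(−1.41×1.14)) + 1.279 e^(−1.41×1.14)
= 4.832 × (0.7359 − 0.2004) + 1.279 × 0.2004 = 2.844 mg/L.
DO = 11.0 − 2.844 = 8.156 mg/L.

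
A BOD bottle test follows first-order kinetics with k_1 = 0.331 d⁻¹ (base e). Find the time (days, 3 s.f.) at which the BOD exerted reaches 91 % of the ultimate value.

y/L₀ = 1 − e^(−k_1 t) = 0.91 ⇒ e^(−k_1 t) = 0.0900
t = −ln(0.0900) / 0.331 = 2.408 / 0.331 = 7.275 d.

t ≈ 7.27 d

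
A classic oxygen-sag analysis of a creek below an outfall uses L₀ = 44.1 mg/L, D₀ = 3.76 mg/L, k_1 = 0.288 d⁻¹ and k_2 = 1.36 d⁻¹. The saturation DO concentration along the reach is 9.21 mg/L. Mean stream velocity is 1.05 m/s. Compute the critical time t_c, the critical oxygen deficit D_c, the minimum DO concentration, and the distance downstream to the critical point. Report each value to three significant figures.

t_c ≈ 1.09 d; D_c ≈ 6.82 mg/L; min DO ≈ 2.39 mg/L; x_c ≈ 99.1 km

At the critical point dD/dt = 0, so k_1 L₀ e^(−k_1 t) = k_2 D. Substituting D(t) from the Streeter–Phelps equation and solving for t gives
t_c = ln[(k_2/k_1)(1 − D₀(k_2−k_1)/(k_1 L₀))] / (k_2−k_1).
Here k_2−k_1 = 1.072 d⁻¹ and 1 − D₀(k_2−k_1)/(k_1 L₀) = 1 − 3.76×1.072/(0.288×44.1) = 0.6826, so
t_c = ln(4.722 × 0.6826) / 1.072 = 1.170 / 1.072 = 1.092 d.
D_c = (k_1/k_2) L₀ e^(−k_1 t_c) = (0.288/1.36) × 44.1 × e^(−0.288×1.092) = 0.2118 × 44.1 × 0.7302 = 6.819 mg/L.
Minimum DO = C_s − D_c = 9.21 − 6.819 = 2.391 mg/L.
x_c = v t_c = 1.05 m/s × 1.092 d × 86400 s/d = 99060 m ≈ 99.1 km.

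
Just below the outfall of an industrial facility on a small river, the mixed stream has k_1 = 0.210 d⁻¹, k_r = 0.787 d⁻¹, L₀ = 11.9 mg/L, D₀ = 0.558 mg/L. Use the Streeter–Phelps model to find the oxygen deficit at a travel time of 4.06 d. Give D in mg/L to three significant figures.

D ≈ 1.69 mg/L

k_1 L₀/(k_r−k_1) = 0.210×11.9/(0.787−0.210) = 2.499/0.5770 = 4.331 mg/L.
e^(−k_1 t) = e^(−0.210×4.060) = 0.4263; e^(−k_r t) = e^(−0.787×4.060) = 0.04096.
D = 4.331 × (0.4263 − 0.04096) + 0.558 × 0.04096 = 1.669 + 0.02285 = 1.692 mg/L.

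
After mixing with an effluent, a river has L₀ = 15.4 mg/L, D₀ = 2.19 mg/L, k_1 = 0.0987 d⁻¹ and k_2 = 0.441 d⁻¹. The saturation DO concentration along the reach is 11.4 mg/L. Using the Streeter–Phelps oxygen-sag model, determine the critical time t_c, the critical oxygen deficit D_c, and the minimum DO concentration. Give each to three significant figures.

t_c ≈ 2.39 d; D_c ≈ 2.72 mg/L; min DO ≈ 8.68 mg/L

t_c = [1/(k_2−k_1)] ln[(k_2/k_1)(1 − D₀(k_2−k_1)/(k_1 L₀))]
= [1/(0.441−0.0987)] ln[(0.441/0.0987)(1 − 2.19×0.3423/(0.0987×15.4))]
= (1/0.3423) ln[4.468 × 0.5068] = 2.921 × ln(2.264) = 2.921 × 0.8173 = 2.388 d.
D_c = (k_1/k_2) L₀ e^(−k_1 t_c) = (0.0987/0.441) × 15.4 × e^(−0.0987×2.388) = 0.2238 × 15.4 × 0.7900 = 2.723 mg/L.
Minimum DO = C_s − D_c = 11.4 − 2.723 = 8.677 mg/L.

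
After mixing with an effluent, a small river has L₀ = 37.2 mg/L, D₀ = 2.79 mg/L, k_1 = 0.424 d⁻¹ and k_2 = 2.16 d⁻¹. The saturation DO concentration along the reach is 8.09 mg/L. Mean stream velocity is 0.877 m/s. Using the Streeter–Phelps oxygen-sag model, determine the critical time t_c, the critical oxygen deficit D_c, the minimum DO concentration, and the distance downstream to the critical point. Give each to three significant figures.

t_c ≈ 0.727 d; D_c ≈ 5.37 mg/L; min DO ≈ 2.72 mg/L; x_c ≈ 55.1 km

t_c = [1/(k_2−k_1)] ln[(k_2/k_1)(1 − D₀(k_2−k_1)/(k_1 L₀))]
= [1/(2.16−0.424)] ln[(2.16/0.424)(1 − 2.79×1.736/(0.424×37.2))]
= (1/1.736) ln[5.094 × 0.6929] = 0.5760 × ln(3.530) = 0.5760 × 1.261 = 0.7266 d.
D_c = (k_1/k_2) L₀ e^(−k_1 t_c) = (0.424/2.16) × 37.2 × e^(−0.424×0.7266) = 0.1963 × 37.2 × 0.7349 = 5.366 mg/L.
Minimum DO = C_s − D_c = 8.09 − 5.366 = 2.724 mg/L.
x_c = v t_c = 0.877 m/s × 0.7266 d × 86400 s/d = 55050 m ≈ 55.1 km.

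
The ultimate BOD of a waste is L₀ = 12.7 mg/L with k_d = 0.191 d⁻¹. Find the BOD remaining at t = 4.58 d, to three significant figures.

L_t = L₀ e^(−k_d t) = 12.7 × e^(−0.191×4.58) = 12.7 × 0.4170 = 5.295 mg/L.

L ≈ 5.30 mg/L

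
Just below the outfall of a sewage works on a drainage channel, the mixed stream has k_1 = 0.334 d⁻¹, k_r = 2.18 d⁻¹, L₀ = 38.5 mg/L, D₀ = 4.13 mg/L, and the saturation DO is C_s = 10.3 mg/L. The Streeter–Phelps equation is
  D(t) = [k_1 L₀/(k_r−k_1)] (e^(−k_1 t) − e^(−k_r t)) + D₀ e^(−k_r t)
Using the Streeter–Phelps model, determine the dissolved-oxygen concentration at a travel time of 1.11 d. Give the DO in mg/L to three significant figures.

DO ≈ 5.74 mg/L

k_1 L₀/(k_r−k_1) = 0.334×38.5/(2.18−0.334) = 12.86/1.846 = 6.966 mg/L.
e^(−k_1 t) = e^(−0.334×1.110) = 0.6902; e^(−k_r t) = e^(−2.18×1.110) = 0.08894.
D = 6.966 × (0.6902 − 0.08894) + 4.13 × 0.08894 = 4.188 + 0.3673 = 4.556 mg/L.
DO = C_s − D = 10.3 − 4.556 = 5.744 mg/L.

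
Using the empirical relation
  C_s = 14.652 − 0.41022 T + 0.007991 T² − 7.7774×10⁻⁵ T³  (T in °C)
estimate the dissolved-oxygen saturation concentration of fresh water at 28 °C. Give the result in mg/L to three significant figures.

C_s ≈ 7.72 mg/L

C_s = 14.652 − 0.41022×28 + 0.007991×28² − 7.7774×10⁻⁵×28³ = 7.723 mg/L.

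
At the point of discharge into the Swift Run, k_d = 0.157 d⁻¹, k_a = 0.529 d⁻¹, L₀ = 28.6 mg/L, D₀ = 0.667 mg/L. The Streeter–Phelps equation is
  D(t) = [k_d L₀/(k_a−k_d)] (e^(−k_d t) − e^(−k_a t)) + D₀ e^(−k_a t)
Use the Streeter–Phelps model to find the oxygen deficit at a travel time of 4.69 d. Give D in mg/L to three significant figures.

D ≈ 4.83 mg/L

k_d L₀/(k_a−k_d) = 0.157×28.6/(0.529−0.157) = 4.490/0.3720 = 12.07 mg/L.
e^(−k_d t) = e^(−0.157×4.690) = 0.4789; e^(−k_a t) = e^(−0.529×4.690) = 0.08366.
D = 12.07 × (0.4789 − 0.08366) + 0.667 × 0.08366 = 4.770 + 0.05580 = 4.826 mg/L.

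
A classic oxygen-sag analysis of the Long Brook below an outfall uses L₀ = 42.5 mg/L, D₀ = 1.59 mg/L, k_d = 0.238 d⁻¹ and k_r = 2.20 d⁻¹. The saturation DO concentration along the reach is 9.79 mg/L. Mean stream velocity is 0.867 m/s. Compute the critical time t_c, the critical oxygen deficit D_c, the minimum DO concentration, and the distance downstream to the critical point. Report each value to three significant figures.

t_c = [1/(k_r−k_d)] ln[(k_r/k_d)(1 − D₀(k_r−k_d)/(k_d L₀))]
= [1/(2.20−0.238)] ln[(2.20/0.238)(1 − 1.59×1.962/(0.238×42.5))]
= (1/1.962) ln[9.244 × 0.6916] = 0.5097 × ln(6.393) = 0.5097 × 1.855 = 0.9456 d.
L(t_c) = L₀ e^(−k_d t_c) = 42.5 × 0.7985 = 33.94 mg/L, and at the critical point k_r D_c = k_d L, so D_c = (0.238/2.20) × 33.94 = 3.671 mg/L.
Minimum DO = C_s − D_c = 9.79 − 3.671 = 6.119 mg/L.
x_c = v t_c = 0.867 m/s × 0.9456 d × 86400 s/d = 70830 m ≈ 70.8 km.

t_c ≈ 0.946 d; D_c ≈ 3.67 mg/L; min DO ≈ 6.12 mg/L; x_c ≈ 70.8 km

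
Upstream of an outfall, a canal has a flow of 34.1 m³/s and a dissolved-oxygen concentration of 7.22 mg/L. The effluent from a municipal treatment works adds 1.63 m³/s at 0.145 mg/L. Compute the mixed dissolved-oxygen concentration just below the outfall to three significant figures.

6.90 mg/L

Flow-weighted mixing: C = (Q_r C_r + Q_w C_w)/(Q_r + Q_w)
= (34.1×7.22 + 1.63×0.145)/(34.1 + 1.63) = 246.4/35.73 = 6.897 mg/L.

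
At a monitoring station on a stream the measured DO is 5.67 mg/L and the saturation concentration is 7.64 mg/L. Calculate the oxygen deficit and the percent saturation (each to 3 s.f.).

D = C_s − C = 7.64 − 5.67 = 1.97 mg/L.
% saturation = 5.67/7.64 × 100 = 74.2 %.

D ≈ 1.97 mg/L; 74.2 % saturation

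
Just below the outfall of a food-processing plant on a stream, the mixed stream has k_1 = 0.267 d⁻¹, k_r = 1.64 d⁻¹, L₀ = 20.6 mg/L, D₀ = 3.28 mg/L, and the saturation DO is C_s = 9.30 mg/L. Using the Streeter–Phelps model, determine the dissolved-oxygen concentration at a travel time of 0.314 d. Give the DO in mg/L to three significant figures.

DO ≈ 6.05 mg/L

k_1 L₀/(k_r−k_1) = 0.267×20.6/(1.64−0.267) = 5.500/1.373 = 4.006 mg/L.
e^(−k_1 t) = e^(−0.267×0.3140) = 0.9196; e^(−k_r t) = e^(−1.64×0.3140) = 0.5975.
D = 4.006 × (0.9196 − 0.5975) + 3.28 × 0.5975 = 1.290 + 1.960 = 3.250 mg/L.
DO = C_s − D = 9.30 − 3.250 = 6.050 mg/L.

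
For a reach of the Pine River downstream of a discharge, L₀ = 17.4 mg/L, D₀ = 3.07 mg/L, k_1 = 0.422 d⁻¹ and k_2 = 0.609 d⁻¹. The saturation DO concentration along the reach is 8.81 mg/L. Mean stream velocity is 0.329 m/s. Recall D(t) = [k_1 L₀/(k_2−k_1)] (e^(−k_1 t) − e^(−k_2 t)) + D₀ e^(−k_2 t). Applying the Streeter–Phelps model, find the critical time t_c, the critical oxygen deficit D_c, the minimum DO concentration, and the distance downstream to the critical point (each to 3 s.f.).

t_c = [1/(k_2−k_1)] ln[(k_2/k_1)(1 − D₀(k_2−k_1)/(k_1 L₀))]
= [1/(0.609−0.422)] ln[(0.609/0.422)(1 − 3.07×0.1870/(0.422×17.4))]
= (1/0.1870) ln[1.443 × 0.9218] = 5.348 × ln(1.330) = 5.348 × 0.2854 = 1.526 d.
L(t_c) = L₀ e^(−k_1 t_c) = 17.4 × 0.5252 = 9.138 mg/L, and at the critical point k_2 D_c = k_1 L, so D_c = (0.422/0.609) × 9.138 = 6.332 mg/L.
Minimum DO = C_s − D_c = 8.81 − 6.332 = 2.478 mg/L.
x_c = v t_c = 0.329 m/s × 1.526 d × 86400 s/d = 43380 m ≈ 43.4 km.

t_c ≈ 1.53 d; D_c ≈ 6.33 mg/L; min DO ≈ 2.48 mg/L; x_c ≈ 43.4 km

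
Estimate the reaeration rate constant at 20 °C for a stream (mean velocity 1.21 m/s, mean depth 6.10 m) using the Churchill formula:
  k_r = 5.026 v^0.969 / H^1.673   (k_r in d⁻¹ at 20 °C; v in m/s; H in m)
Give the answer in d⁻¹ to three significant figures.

k_r = 5.026 × 1.21^0.969 / 6.10^1.673 = 5.026 × 1.203 / 20.60 = 0.2935 d⁻¹.

k_r ≈ 0.293 d⁻¹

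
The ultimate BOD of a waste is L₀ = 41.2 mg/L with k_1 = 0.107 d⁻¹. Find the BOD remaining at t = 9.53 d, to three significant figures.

L ≈ 14.9 mg/L

L_t = L₀ e^(−k_1 t) = 41.2 × e^(−0.107×9.53) = 41.2 × 0.3607 = 14.86 mg/L.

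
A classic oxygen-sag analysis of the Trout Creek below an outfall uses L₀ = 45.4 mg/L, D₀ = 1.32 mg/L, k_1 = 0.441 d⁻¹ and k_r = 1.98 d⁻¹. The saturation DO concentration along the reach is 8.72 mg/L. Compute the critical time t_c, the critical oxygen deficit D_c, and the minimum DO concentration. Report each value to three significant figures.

At the critical point dD/dt = 0, so k_1 L₀ e^(−k_1 t) = k_r D. Substituting D(t) from the Streeter–Phelps equation and solving for t gives
t_c = ln[(k_r/k_1)(1 − D₀(k_r−k_1)/(k_1 L₀))] / (k_r−k_1).
Here k_r−k_1 = 1.539 d⁻¹ and 1 − D₀(k_r−k_1)/(k_1 L₀) = 1 − 1.32×1.539/(0.441×45.4) = 0.8985, so
t_c = ln(4.490 × 0.8985) / 1.539 = 1.395 / 1.539 = 0.9063 d.
L(t_c) = L₀ e^(−k_1 t_c) = 45.4 × 0.6705 = 30.44 mg/L, and at the critical point k_r D_c = k_1 L, so D_c = (0.441/1.98) × 30.44 = 6.780 mg/L.
Minimum DO = C_s − D_c = 8.72 − 6.780 = 1.940 mg/L.

t_c ≈ 0.906 d; D_c ≈ 6.78 mg/L; min DO ≈ 1.94 mg/L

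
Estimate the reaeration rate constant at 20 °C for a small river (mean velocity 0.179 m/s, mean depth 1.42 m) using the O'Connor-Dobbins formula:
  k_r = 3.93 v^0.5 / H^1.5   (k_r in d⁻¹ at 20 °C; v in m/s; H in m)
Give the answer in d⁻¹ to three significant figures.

k_r ≈ 0.983 d⁻¹

k_r = 3.93 × 0.179^0.5 / 1.42^1.5 = 3.93 × 0.4231 / 1.692 = 0.9826 d⁻¹.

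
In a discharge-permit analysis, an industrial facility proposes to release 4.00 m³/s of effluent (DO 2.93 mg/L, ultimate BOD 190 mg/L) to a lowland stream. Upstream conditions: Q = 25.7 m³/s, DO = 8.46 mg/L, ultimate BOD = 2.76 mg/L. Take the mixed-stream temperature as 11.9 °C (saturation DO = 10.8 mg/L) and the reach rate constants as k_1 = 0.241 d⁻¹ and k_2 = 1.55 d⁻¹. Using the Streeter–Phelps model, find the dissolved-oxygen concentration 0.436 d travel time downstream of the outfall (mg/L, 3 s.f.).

DO ≈ 7.21 mg/L

Mixed DO = (25.7×8.46 + 4.00×2.93)/(25.7+4.00) = 229.1/29.70 = 7.715 mg/L.
Mixed L₀ = (25.7×2.76 + 4.00×190)/(29.70) = 830.9/29.70 = 27.98 mg/L.
Initial deficit D₀ = C_s − DO₀ = 10.8 − 7.715 = 3.085 mg/L.
D(0.436) = [0.241×27.98/(1.55−0.241)](e^(−0.241×0.436) − e^(−1.55×0.436)) + 3.085 e^(−1.55×0.436)
= 5.151 × (0.9003 − 0.5087) + 3.085 × 0.5087 = 3.586 mg/L.
DO = 10.8 − 3.586 = 7.214 mg/L.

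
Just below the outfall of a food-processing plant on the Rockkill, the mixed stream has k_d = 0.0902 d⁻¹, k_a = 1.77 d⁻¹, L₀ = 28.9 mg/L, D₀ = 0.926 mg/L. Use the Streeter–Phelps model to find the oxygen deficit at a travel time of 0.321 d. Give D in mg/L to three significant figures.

k_d L₀/(k_a−k_d) = 0.0902×28.9/(1.77−0.0902) = 2.607/1.680 = 1.552 mg/L.
e^(−k_d t) = e^(−0.0902×0.3210) = 0.9715; e^(−k_a t) = e^(−1.77×0.3210) = 0.5666.
D = 1.552 × (0.9715 − 0.5666) + 0.926 × 0.5666 = 0.6283 + 0.5246 = 1.153 mg/L.

D ≈ 1.15 mg/L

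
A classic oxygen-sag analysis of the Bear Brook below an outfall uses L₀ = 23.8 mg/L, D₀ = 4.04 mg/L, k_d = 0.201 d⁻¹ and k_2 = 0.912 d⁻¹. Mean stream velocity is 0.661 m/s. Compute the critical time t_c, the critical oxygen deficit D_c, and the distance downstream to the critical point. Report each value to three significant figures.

t_c = [1/(k_2−k_d)] ln[(k_2/k_d)(1 − D₀(k_2−k_d)/(k_d L₀))]
= [1/(0.912−0.201)] ln[(0.912/0.201)(1 − 4.04×0.7110/(0.201×23.8))]
= (1/0.7110) ln[4.537 × 0.3995] = 1.406 × ln(1.813) = 1.406 × 0.5949 = 0.8367 d.
D_c = (k_d/k_2) L₀ e^(−k_d t_c) = (0.201/0.912) × 23.8 × e^(−0.201×0.8367) = 0.2204 × 23.8 × 0.8452 = 4.433 mg/L.
x_c = v t_c = 0.661 m/s × 0.8367 d × 86400 s/d = 47790 m ≈ 47.8 km.

t_c ≈ 0.837 d; D_c ≈ 4.43 mg/L; x_c ≈ 47.8 km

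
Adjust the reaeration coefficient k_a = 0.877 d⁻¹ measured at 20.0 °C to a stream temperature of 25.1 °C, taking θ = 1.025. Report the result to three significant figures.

k_a(T₂) = k_a(T₁) · θ^(T₂−T₁) = 0.877 × 1.025^(25.1−20.0)
= 0.877 × 1.025^5.10 = 0.877 × 1.134 = 0.9947 d⁻¹.

k_a ≈ 0.995 d⁻¹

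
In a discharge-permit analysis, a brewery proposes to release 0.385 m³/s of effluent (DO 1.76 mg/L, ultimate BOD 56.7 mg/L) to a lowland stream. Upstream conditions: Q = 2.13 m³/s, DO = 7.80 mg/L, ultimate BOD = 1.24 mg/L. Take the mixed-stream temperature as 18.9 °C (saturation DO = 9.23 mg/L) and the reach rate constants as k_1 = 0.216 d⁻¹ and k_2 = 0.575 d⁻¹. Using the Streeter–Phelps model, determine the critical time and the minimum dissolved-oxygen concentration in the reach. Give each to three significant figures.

t_c ≈ 1.29 d; minimum DO ≈ 6.47 mg/L

Mixed DO = (2.13×7.80 + 0.385×1.76)/(2.13+0.385) = 17.29/2.515 = 6.875 mg/L.
Mixed L₀ = (2.13×1.24 + 0.385×56.7)/(2.515) = 24.47/2.515 = 9.730 mg/L.
Initial deficit D₀ = C_s − DO₀ = 9.23 − 6.875 = 2.355 mg/L.
t_c = (1/0.3590) ln[(0.575/0.216)(1 − 2.355×0.3590/(0.216×9.730))] = 2.786 × ln(1.591) = 1.294 d.
D_c = (0.216/0.575) × 9.730 × e^(−0.216×1.294) = 0.3757 × 9.730 × 0.7561 = 2.764 mg/L.
Minimum DO = 9.23 − 2.764 = 6.466 mg/L.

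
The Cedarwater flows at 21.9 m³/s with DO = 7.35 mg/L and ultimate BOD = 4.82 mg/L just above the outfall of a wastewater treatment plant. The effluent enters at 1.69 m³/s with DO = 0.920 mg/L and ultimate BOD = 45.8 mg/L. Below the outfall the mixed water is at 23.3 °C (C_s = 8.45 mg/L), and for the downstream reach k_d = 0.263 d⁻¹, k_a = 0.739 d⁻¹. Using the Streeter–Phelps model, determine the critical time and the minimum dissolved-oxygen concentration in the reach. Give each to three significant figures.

t_c ≈ 1.22 d; minimum DO ≈ 6.45 mg/L

Mixed DO = (21.9×7.35 + 1.69×0.920)/(21.9+1.69) = 162.5/23.59 = 6.889 mg/L.
Mixed L₀ = (21.9×4.82 + 1.69×45.8)/(23.59) = 183.0/23.59 = 7.756 mg/L.
Initial deficit D₀ = C_s − DO₀ = 8.45 − 6.889 = 1.561 mg/L.
t_c = (1/0.4760) ln[(0.739/0.263)(1 − 1.561×0.4760/(0.263×7.756))] = 2.101 × ln(1.787) = 1.219 d.
D_c = (0.263/0.739) × 7.756 × e^(−0.263×1.219) = 0.3559 × 7.756 × 0.7257 = 2.003 mg/L.
Minimum DO = 8.45 − 2.003 = 6.447 mg/L.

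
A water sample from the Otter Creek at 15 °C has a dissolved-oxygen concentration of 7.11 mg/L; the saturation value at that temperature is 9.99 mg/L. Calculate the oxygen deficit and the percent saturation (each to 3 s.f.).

D ≈ 2.88 mg/L; 71.2 % saturation

D = C_s − C = 9.99 − 7.11 = 2.88 mg/L.
% saturation = 7.11/9.99 × 100 = 71.2 %.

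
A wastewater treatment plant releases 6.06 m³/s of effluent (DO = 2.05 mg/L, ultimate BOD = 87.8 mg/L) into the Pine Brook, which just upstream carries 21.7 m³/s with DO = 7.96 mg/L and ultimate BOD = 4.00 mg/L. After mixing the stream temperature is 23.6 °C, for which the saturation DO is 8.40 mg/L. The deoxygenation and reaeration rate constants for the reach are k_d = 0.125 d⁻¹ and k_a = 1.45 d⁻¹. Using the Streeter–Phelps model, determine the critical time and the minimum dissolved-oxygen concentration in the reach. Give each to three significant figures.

Mixed DO = (21.7×7.96 + 6.06×2.05)/(21.7+6.06) = 185.2/27.76 = 6.670 mg/L.
Mixed L₀ = (21.7×4.00 + 6.06×87.8)/(27.76) = 618.9/27.76 = 22.29 mg/L.
Initial deficit D₀ = C_s − DO₀ = 8.40 − 6.670 = 1.730 mg/L.
t_c = (1/1.325) ln[(1.45/0.125)(1 − 1.730×1.325/(0.125×22.29))] = 0.7547 × ln(2.057) = 0.5445 d.
D_c = (0.125/1.45) × 22.29 × e^(−0.125×0.5445) = 0.08621 × 22.29 × 0.9342 = 1.795 mg/L.
Minimum DO = 8.40 − 1.795 = 6.605 mg/L.

t_c ≈ 0.544 d; minimum DO ≈ 6.60 mg/L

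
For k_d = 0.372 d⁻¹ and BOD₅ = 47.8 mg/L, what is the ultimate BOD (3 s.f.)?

L₀ ≈ 56.6 mg/L

BOD₅ = L₀(1 − e^(−5k_d)) ⇒ L₀ = BOD₅ / (1 − e^(−5×0.372))
= 47.8 / (1 − 0.1557) = 47.8 / 0.8443 = 56.61 mg/L.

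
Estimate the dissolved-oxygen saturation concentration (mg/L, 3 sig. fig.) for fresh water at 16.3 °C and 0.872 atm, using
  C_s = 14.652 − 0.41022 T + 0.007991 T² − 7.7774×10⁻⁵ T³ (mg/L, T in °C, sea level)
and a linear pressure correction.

At sea level: C_s = 14.652 − 0.41022×16.3 + 0.007991×16.3² − 7.7774×10⁻⁵×16.3³ = 9.752 mg/L.
Pressure correction: C_s' = 9.752 × 0.872 = 8.504 mg/L.

C_s ≈ 8.50 mg/L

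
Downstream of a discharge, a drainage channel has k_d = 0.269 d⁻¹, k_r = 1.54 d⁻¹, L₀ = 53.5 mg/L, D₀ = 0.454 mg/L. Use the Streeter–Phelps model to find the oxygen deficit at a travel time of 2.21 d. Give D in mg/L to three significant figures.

D ≈ 5.89 mg/L

k_d L₀/(k_r−k_d) = 0.269×53.5/(1.54−0.269) = 14.39/1.271 = 11.32 mg/L.
e^(−k_d t) = e^(−0.269×2.210) = 0.5518; e^(−k_r t) = e^(−1.54×2.210) = 0.03326.
D = 11.32 × (0.5518 − 0.03326) + 0.454 × 0.03326 = 5.872 + 0.01510 = 5.887 mg/L.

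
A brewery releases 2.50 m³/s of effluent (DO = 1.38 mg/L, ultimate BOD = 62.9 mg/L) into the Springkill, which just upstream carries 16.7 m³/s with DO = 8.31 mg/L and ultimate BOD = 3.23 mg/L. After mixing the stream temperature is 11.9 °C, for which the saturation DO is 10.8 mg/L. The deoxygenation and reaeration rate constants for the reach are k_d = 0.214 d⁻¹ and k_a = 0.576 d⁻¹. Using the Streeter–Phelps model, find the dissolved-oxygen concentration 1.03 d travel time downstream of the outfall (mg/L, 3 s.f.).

DO ≈ 7.30 mg/L

Mixed DO = (16.7×8.31 + 2.50×1.38)/(16.7+2.50) = 142.2/19.20 = 7.408 mg/L.
Mixed L₀ = (16.7×3.23 + 2.50×62.9)/(19.20) = 211.2/19.20 = 11.00 mg/L.
Initial deficit D₀ = C_s − DO₀ = 10.8 − 7.408 = 3.392 mg/L.
D(1.03) = [0.214×11.00/(0.576−0.214)](e^(−0.214×1.03) − e^(−0.576×1.03)) + 3.392 e^(−0.576×1.03)
= 6.502 × (0.8022 − 0.5525) + 3.392 × 0.5525 = 3.498 mg/L.
DO = 10.8 − 3.498 = 7.302 mg/L.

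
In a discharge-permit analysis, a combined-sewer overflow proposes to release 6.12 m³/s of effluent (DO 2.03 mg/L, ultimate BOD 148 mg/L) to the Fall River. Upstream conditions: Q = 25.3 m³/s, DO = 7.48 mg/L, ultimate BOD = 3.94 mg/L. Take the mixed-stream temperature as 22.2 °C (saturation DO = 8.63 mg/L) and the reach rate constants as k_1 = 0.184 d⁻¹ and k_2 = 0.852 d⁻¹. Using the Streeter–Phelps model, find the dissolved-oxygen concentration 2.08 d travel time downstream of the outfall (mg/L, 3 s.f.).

Mixed DO = (25.3×7.48 + 6.12×2.03)/(25.3+6.12) = 201.7/31.42 = 6.418 mg/L.
Mixed L₀ = (25.3×3.94 + 6.12×148)/(31.42) = 1005/31.42 = 32.00 mg/L.
Initial deficit D₀ = C_s − DO₀ = 8.63 − 6.418 = 2.212 mg/L.
D(2.08) = [0.184×32.00/(0.852−0.184)](e^(−0.184×2.08) − e^(−0.852×2.08)) + 2.212 e^(−0.852×2.08)
= 8.814 × (0.6820 − 0.1700) + 2.212 × 0.1700 = 4.889 mg/L.
DO = 8.63 − 4.889 = 3.741 mg/L.

DO ≈ 3.74 mg/L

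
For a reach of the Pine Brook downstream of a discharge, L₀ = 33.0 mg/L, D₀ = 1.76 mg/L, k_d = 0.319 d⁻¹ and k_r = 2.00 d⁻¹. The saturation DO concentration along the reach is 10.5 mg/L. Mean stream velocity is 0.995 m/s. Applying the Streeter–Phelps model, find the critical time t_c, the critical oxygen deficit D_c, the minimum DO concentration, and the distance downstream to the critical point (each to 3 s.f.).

t_c = [1/(k_r−k_d)] ln[(k_r/k_d)(1 − D₀(k_r−k_d)/(k_d L₀))]
= [1/(2.00−0.319)] ln[(2.00/0.319)(1 − 1.76×1.681/(0.319×33.0))]
= (1/1.681) ln[6.270 × 0.7190] = 0.5949 × ln(4.508) = 0.5949 × 1.506 = 0.8957 d.
L(t_c) = L₀ e^(−k_d t_c) = 33.0 × 0.7515 = 24.80 mg/L, and at the critical point k_r D_c = k_d L, so D_c = (0.319/2.00) × 24.80 = 3.955 mg/L.
Minimum DO = C_s − D_c = 10.5 − 3.955 = 6.545 mg/L.
x_c = v t_c = 0.995 m/s × 0.8957 d × 86400 s/d = 77010 m ≈ 77.0 km.

t_c ≈ 0.896 d; D_c ≈ 3.96 mg/L; min DO ≈ 6.54 mg/L; x_c ≈ 77.0 km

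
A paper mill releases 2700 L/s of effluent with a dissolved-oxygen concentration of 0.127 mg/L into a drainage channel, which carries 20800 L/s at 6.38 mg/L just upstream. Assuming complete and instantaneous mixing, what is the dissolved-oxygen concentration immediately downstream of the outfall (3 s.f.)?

Flow-weighted mixing: C = (Q_r C_r + Q_w C_w)/(Q_r + Q_w)
= (20800×6.38 + 2700×0.127)/(20800 + 2700) = 133000/23500 = 5.662 mg/L.

5.66 mg/L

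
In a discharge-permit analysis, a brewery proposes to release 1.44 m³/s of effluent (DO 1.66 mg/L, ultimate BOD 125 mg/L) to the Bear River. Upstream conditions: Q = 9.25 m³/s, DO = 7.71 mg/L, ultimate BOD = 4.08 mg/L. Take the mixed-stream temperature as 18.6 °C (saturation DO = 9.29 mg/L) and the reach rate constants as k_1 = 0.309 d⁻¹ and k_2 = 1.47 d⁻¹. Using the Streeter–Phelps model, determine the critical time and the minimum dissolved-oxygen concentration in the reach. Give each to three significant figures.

Mixed DO = (9.25×7.71 + 1.44×1.66)/(9.25+1.44) = 73.71/10.69 = 6.895 mg/L.
Mixed L₀ = (9.25×4.08 + 1.44×125)/(10.69) = 217.7/10.69 = 20.37 mg/L.
Initial deficit D₀ = C_s − DO₀ = 9.29 − 6.895 = 2.395 mg/L.
t_c = (1/1.161) ln[(1.47/0.309)(1 − 2.395×1.161/(0.309×20.37))] = 0.8613 × ln(2.656) = 0.8412 d.
D_c = (0.309/1.47) × 20.37 × e^(−0.309×0.8412) = 0.2102 × 20.37 × 0.7711 = 3.302 mg/L.
Minimum DO = 9.29 − 3.302 = 5.988 mg/L.

t_c ≈ 0.841 d; minimum DO ≈ 5.99 mg/L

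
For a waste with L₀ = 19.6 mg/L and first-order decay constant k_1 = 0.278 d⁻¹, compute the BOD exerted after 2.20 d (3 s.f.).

y ≈ 8.97 mg/L

y_t = L₀(1 − e^(−k_1 t)) = 19.6 × (1 − e^(−0.278×2.20))
= 19.6 × (1 − 0.5425) = 19.6 × 0.4575 = 8.967 mg/L.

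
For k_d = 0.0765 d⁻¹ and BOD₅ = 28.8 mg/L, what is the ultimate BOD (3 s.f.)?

L₀ ≈ 90.6 mg/L

BOD₅ = L₀(1 − e^(−5k_d)) ⇒ L₀ = BOD₅ / (1 − e^(−5×0.0765))
= 28.8 / (1 − 0.6822) = 28.8 / 0.3178 = 90.61 mg/L.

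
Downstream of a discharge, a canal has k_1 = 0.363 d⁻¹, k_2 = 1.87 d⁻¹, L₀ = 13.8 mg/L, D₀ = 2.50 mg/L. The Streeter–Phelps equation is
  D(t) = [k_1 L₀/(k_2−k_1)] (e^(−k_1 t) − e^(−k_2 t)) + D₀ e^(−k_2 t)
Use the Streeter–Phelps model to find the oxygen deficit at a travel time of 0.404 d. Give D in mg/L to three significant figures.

D ≈ 2.48 mg/L

k_1 L₀/(k_2−k_1) = 0.363×13.8/(1.87−0.363) = 5.009/1.507 = 3.324 mg/L.
e^(−k_1 t) = e^(−0.363×0.4040) = 0.8636; e^(−k_2 t) = e^(−1.87×0.4040) = 0.4698.
D = 3.324 × (0.8636 − 0.4698) + 2.50 × 0.4698 = 1.309 + 1.174 = 2.484 mg/L.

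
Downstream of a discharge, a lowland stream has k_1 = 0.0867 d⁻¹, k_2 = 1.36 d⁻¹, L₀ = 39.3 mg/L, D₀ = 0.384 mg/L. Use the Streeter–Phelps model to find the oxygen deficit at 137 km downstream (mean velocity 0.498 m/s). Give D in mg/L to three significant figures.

Travel time t = x/v = 137 km / (0.498 m/s) = 137000 m / 0.498 m/s = 275100 s = 3.184 d.
k_1 L₀/(k_2−k_1) = 0.0867×39.3/(1.36−0.0867) = 3.407/1.273 = 2.676 mg/L.
e^(−k_1 t) = e^(−0.0867×3.184) = 0.7588; e^(−k_2 t) = e^(−1.36×3.184) = 0.01316.
D = 2.676 × (0.7588 − 0.01316) + 0.384 × 0.01316 = 1.995 + 0.005055 = 2.000 mg/L.

D ≈ 2.00 mg/L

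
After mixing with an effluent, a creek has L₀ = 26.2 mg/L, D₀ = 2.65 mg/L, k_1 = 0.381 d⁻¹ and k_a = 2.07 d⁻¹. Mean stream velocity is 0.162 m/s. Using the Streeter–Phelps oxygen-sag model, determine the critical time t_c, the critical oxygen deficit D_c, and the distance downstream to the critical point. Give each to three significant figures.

At the critical point dD/dt = 0, so k_1 L₀ e^(−k_1 t) = k_a D. Substituting D(t) from the Streeter–Phelps equation and solving for t gives
t_c = ln[(k_a/k_1)(1 − D₀(k_a−k_1)/(k_1 L₀))] / (k_a−k_1).
Here k_a−k_1 = 1.689 d⁻¹ and 1 − D₀(k_a−k_1)/(k_1 L₀) = 1 − 2.65×1.689/(0.381×26.2) = 0.5516, so
t_c = ln(5.433 × 0.5516) / 1.689 = 1.098 / 1.689 = 0.6499 d.
D_c = (k_1/k_a) L₀ e^(−k_1 t_c) = (0.381/2.07) × 26.2 × e^(−0.381×0.6499) = 0.1841 × 26.2 × 0.7807 = 3.765 mg/L.
x_c = v t_c = 0.162 m/s × 0.6499 d × 86400 s/d = 9096 m ≈ 9.10 km.

t_c ≈ 0.650 d; D_c ≈ 3.76 mg/L; x_c ≈ 9.10 km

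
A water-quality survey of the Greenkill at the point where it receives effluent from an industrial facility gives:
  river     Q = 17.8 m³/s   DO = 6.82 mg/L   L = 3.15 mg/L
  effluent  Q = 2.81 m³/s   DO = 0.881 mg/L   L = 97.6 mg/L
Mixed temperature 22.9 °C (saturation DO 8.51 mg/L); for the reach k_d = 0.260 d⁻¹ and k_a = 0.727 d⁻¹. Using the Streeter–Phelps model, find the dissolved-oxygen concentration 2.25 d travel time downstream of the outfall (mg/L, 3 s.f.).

Mixed DO = (17.8×6.82 + 2.81×0.881)/(17.8+2.81) = 123.9/20.61 = 6.010 mg/L.
Mixed L₀ = (17.8×3.15 + 2.81×97.6)/(20.61) = 330.3/20.61 = 16.03 mg/L.
Initial deficit D₀ = C_s − DO₀ = 8.51 − 6.010 = 2.500 mg/L.
D(2.25) = [0.260×16.03/(0.727−0.260)](e^(−0.260×2.25) − e^(−0.727×2.25)) + 2.500 e^(−0.727×2.25)
= 8.923 × (0.5571 − 0.1948) + 2.500 × 0.1948 = 3.720 mg/L.
DO = 8.51 − 3.720 = 4.790 mg/L.

DO ≈ 4.79 mg/L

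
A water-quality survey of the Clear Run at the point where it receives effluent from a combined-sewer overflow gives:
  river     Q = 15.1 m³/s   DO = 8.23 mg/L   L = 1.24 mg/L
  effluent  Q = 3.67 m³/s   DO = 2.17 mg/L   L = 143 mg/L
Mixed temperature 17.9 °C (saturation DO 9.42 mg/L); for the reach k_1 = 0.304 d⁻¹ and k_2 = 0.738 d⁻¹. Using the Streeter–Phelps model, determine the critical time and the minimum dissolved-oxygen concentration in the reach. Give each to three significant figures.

Mixed DO = (15.1×8.23 + 3.67×2.17)/(15.1+3.67) = 132.2/18.77 = 7.045 mg/L.
Mixed L₀ = (15.1×1.24 + 3.67×143)/(18.77) = 543.5/18.77 = 28.96 mg/L.
Initial deficit D₀ = C_s − DO₀ = 9.42 − 7.045 = 2.375 mg/L.
t_c = (1/0.4340) ln[(0.738/0.304)(1 − 2.375×0.4340/(0.304×28.96))] = 2.304 × ln(2.143) = 1.757 d.
D_c = (0.304/0.738) × 28.96 × e^(−0.304×1.757) = 0.4119 × 28.96 × 0.5862 = 6.993 mg/L.
Minimum DO = 9.42 − 6.993 = 2.427 mg/L.

t_c ≈ 1.76 d; minimum DO ≈ 2.43 mg/L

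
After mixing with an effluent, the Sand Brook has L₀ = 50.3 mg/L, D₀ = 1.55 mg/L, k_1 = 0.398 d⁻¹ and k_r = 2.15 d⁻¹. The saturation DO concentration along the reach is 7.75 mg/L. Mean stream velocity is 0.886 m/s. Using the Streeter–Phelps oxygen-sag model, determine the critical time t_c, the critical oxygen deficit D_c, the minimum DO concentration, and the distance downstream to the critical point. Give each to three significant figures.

t_c ≈ 0.880 d; D_c ≈ 6.56 mg/L; min DO ≈ 1.19 mg/L; x_c ≈ 67.3 km

t_c = [1/(k_r−k_1)] ln[(k_r/k_1)(1 − D₀(k_r−k_1)/(k_1 L₀))]
= [1/(2.15−0.398)] ln[(2.15/0.398)(1 − 1.55×1.752/(0.398×50.3))]
= (1/1.752) ln[5.402 × 0.8644] = 0.5708 × ln(4.669) = 0.5708 × 1.541 = 0.8796 d.
L(t_c) = L₀ e^(−k_1 t_c) = 50.3 × 0.7046 = 35.44 mg/L, and at the critical point k_r D_c = k_1 L, so D_c = (0.398/2.15) × 35.44 = 6.561 mg/L.
Minimum DO = C_s − D_c = 7.75 − 6.561 = 1.189 mg/L.
x_c = v t_c = 0.886 m/s × 0.8796 d × 86400 s/d = 67330 m ≈ 67.3 km.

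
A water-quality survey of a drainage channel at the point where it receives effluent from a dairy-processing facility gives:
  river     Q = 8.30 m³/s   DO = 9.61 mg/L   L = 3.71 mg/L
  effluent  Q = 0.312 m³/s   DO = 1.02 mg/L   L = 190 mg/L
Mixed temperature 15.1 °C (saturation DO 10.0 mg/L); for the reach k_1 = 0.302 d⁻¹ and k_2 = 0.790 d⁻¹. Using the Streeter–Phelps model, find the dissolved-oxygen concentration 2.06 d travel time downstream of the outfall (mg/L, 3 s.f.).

Mixed DO = (8.30×9.61 + 0.312×1.02)/(8.30+0.312) = 80.08/8.612 = 9.299 mg/L.
Mixed L₀ = (8.30×3.71 + 0.312×190)/(8.612) = 90.07/8.612 = 10.46 mg/L.
Initial deficit D₀ = C_s − DO₀ = 10.0 − 9.299 = 0.7012 mg/L.
D(2.06) = [0.302×10.46/(0.790−0.302)](e^(−0.302×2.06) − e^(−0.790×2.06)) + 0.7012 e^(−0.790×2.06)
= 6.473 × (0.5368 − 0.1964) + 0.7012 × 0.1964 = 2.341 mg/L.
DO = 10.0 − 2.341 = 7.659 mg/L.

DO ≈ 7.66 mg/L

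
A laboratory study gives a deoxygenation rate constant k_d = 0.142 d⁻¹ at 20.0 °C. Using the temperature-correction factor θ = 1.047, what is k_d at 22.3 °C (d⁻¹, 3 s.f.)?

k_d(T₂) = k_d(T₁) · θ^(T₂−T₁) = 0.142 × 1.047^(22.3−20.0)
= 0.142 × 1.047^2.30 = 0.142 × 1.111 = 0.1578 d⁻¹.

k_d ≈ 0.158 d⁻¹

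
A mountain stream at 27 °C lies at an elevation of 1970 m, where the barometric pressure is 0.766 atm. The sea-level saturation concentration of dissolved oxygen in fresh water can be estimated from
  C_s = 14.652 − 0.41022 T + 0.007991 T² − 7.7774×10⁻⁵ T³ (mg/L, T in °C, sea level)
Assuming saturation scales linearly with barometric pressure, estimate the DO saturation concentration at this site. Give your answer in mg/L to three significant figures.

C_s ≈ 6.03 mg/L

At sea level: C_s = 14.652 − 0.41022×27 + 0.007991×27² − 7.7774×10⁻⁵×27³ = 7.871 mg/L.
Pressure correction: C_s' = 7.871 × 0.766 = 6.029 mg/L.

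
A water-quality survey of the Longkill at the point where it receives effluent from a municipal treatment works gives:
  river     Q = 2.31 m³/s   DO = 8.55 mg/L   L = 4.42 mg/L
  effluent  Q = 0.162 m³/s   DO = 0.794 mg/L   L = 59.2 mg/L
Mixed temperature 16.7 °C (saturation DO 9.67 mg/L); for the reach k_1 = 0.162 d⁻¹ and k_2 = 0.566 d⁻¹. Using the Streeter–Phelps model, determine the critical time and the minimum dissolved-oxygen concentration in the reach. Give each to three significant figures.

t_c ≈ 1.35 d; minimum DO ≈ 7.83 mg/L

Mixed DO = (2.31×8.55 + 0.162×0.794)/(2.31+0.162) = 19.88/2.472 = 8.042 mg/L.
Mixed L₀ = (2.31×4.42 + 0.162×59.2)/(2.472) = 19.80/2.472 = 8.010 mg/L.
Initial deficit D₀ = C_s − DO₀ = 9.67 − 8.042 = 1.628 mg/L.
t_c = (1/0.4040) ln[(0.566/0.162)(1 − 1.628×0.4040/(0.162×8.010))] = 2.475 × ln(1.723) = 1.346 d.
D_c = (0.162/0.566) × 8.010 × e^(−0.162×1.346) = 0.2862 × 8.010 × 0.8041 = 1.843 mg/L.
Minimum DO = 9.67 − 1.843 = 7.827 mg/L.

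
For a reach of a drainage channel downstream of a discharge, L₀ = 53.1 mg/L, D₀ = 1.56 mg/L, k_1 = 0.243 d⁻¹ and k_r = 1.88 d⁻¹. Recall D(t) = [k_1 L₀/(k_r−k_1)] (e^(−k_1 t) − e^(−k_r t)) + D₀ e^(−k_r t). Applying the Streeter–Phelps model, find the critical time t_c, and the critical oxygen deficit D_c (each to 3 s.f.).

t_c ≈ 1.12 d; D_c ≈ 5.23 mg/L

With k_r/k_1 = 7.737 and 1 − D₀(k_r−k_1)/(k_1 L₀) = 0.8021,
t_c = ln(7.737 × 0.8021) / (1.88 − 0.243) = ln(6.205) / 1.637 = 1.825/1.637 = 1.115 d.
D_c = (k_1/k_r) L₀ e^(−k_1 t_c) = (0.243/1.88) × 53.1 × e^(−0.243×1.115) = 0.1293 × 53.1 × 0.7626 = 5.234 mg/L.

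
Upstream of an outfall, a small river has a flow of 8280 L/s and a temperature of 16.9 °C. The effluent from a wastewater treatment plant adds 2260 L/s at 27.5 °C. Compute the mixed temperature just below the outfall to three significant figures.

Flow-weighted mixing: C = (Q_r C_r + Q_w C_w)/(Q_r + Q_w)
= (8280×16.9 + 2260×27.5)/(8280 + 2260) = 202100/10540 = 19.17 °C.

19.2 °C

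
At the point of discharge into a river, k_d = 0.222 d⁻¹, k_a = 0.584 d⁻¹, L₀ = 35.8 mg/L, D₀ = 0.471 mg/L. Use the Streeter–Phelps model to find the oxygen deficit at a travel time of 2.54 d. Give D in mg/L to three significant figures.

k_d L₀/(k_a−k_d) = 0.222×35.8/(0.584−0.222) = 7.948/0.3620 = 21.95 mg/L.
e^(−k_d t) = e^(−0.222×2.540) = 0.5690; e^(−k_a t) = e^(−0.584×2.540) = 0.2269.
D = 21.95 × (0.5690 − 0.2269) + 0.471 × 0.2269 = 7.511 + 0.1069 = 7.618 mg/L.

D ≈ 7.62 mg/L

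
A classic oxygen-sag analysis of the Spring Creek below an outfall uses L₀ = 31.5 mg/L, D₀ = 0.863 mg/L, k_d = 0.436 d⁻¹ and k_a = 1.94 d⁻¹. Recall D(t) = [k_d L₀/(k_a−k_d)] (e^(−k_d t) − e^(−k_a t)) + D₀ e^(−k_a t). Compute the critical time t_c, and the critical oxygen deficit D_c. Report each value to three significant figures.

t_c ≈ 0.927 d; D_c ≈ 4.73 mg/L

At the critical point dD/dt = 0, so k_d L₀ e^(−k_d t) = k_a D. Substituting D(t) from the Streeter–Phelps equation and solving for t gives
t_c = ln[(k_a/k_d)(1 − D₀(k_a−k_d)/(k_d L₀))] / (k_a−k_d).
Here k_a−k_d = 1.504 d⁻¹ and 1 − D₀(k_a−k_d)/(k_d L₀) = 1 − 0.863×1.504/(0.436×31.5) = 0.9055, so
t_c = ln(4.450 × 0.9055) / 1.504 = 1.394 / 1.504 = 0.9265 d.
L(t_c) = L₀ e^(−k_d t_c) = 31.5 × 0.6677 = 21.03 mg/L, and at the critical point k_a D_c = k_d L, so D_c = (0.436/1.94) × 21.03 = 4.727 mg/L.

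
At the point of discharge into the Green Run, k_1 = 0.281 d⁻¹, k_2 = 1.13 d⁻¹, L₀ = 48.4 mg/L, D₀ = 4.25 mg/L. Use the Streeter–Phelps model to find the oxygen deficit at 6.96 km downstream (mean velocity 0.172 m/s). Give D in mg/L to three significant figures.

Travel time t = x/v = 6.96 km / (0.172 m/s) = 6960 m / 0.172 m/s = 40470 s = 0.4683 d.
k_1 L₀/(k_2−k_1) = 0.281×48.4/(1.13−0.281) = 13.60/0.8490 = 16.02 mg/L.
e^(−k_1 t) = e^(−0.281×0.4683) = 0.8767; e^(−k_2 t) = e^(−1.13×0.4683) = 0.5891.
D = 16.02 × (0.8767 − 0.5891) + 4.25 × 0.5891 = 4.608 + 2.503 = 7.111 mg/L.

D ≈ 7.11 mg/L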